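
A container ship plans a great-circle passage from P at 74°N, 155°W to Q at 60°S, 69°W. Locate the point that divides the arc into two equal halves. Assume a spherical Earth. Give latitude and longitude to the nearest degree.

Convert each endpoint to a unit vector on the sphere (x = cos φ cos λ, y = cos φ sin λ, z = sin φ).
The central angle between the endpoints is δ = arccos(p₁·p₂) ≈ 2.537 rad (145.4°).
Interpolate at f = 1/2 with slerp weights a = sin((1−f)δ)/sin δ ≈ 1.680, b = sin(fδ)/sin δ ≈ 1.680.
p = a·p₁ + b·p₂ ≈ (-0.119, -0.980, 0.160); φ = arcsin(p_z) ≈ 9.21°, λ = atan2(p_y, p_x) ≈ -96.90°.

≈ 9°N, 97°W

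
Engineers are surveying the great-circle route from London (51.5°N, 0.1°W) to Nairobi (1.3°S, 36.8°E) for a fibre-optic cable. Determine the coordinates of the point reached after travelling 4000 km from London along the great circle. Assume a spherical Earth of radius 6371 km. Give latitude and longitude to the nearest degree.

≈ 22°N, 25°E

Convert each endpoint to a unit vector on the sphere (x = cos φ cos λ, y = cos φ sin λ, z = sin φ).
The central angle between the endpoints is δ = arccos(p₁·p₂) ≈ 1.070 rad (61.3°). The total great-circle distance is δ·R ≈ 1.070 × 6371 ≈ 6818 km, so the target fraction is f = 4000/6818 ≈ 0.587.
Interpolate at f ≈ 0.587 with slerp weights a = sin((1−f)δ)/sin δ ≈ 0.488, b = sin(fδ)/sin δ ≈ 0.670.
p = a·p₁ + b·p₂ ≈ (0.840, 0.400, 0.367); φ = arcsin(p_z) ≈ 21.51°, λ = atan2(p_y, p_x) ≈ 25.49°.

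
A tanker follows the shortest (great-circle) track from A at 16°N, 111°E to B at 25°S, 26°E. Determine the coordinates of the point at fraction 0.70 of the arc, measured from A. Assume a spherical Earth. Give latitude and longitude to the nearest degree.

≈ 15°S, 53°E

Write both endpoints as unit vectors p₁, p₂ with components (cos φ cos λ, cos φ sin λ, sin φ).
The central angle between the endpoints is δ = arccos(p₁·p₂) ≈ 1.611 rad (92.3°).
Interpolate at f = 0.70 with slerp weights a = sin((1−f)δ)/sin δ ≈ 0.465, b = sin(fδ)/sin δ ≈ 0.904.
p = a·p₁ + b·p₂ ≈ (0.576, 0.777, -0.254); φ = arcsin(p_z) ≈ -14.71°, λ = atan2(p_y, p_x) ≈ 53.42°.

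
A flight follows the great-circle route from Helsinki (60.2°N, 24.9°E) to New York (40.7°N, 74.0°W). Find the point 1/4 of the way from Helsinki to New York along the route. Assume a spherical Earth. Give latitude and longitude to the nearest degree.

Convert each endpoint to a unit vector on the sphere (x = cos φ cos λ, y = cos φ sin λ, z = sin φ).
The central angle between the endpoints is δ = arccos(p₁·p₂) ≈ 1.038 rad (59.5°).
Interpolate at f = 1/4 with slerp weights a = sin((1−f)δ)/sin δ ≈ 0.815, b = sin(fδ)/sin δ ≈ 0.298.
p = a·p₁ + b·p₂ ≈ (0.430, -0.047, 0.902); φ = arcsin(p_z) ≈ 64.39°, λ = atan2(p_y, p_x) ≈ -6.18°.

≈ (64°N, 6°W)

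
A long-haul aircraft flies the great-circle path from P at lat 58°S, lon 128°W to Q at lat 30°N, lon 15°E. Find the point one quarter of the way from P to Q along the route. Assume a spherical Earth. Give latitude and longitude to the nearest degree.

Convert each endpoint to a unit vector on the sphere (x = cos φ cos λ, y = cos φ sin λ, z = sin φ).
The central angle between the endpoints is δ = arccos(p₁·p₂) ≈ 2.482 rad (142.2°).
Interpolate at f = 1/4 with slerp weights a = sin((1−f)δ)/sin δ ≈ 1.564, b = sin(fδ)/sin δ ≈ 0.950.
p = a·p₁ + b·p₂ ≈ (0.284, -0.440, -0.852); φ = arcsin(p_z) ≈ -58.40°, λ = atan2(p_y, p_x) ≈ -57.18°.

≈ lat 58°S, lon 57°W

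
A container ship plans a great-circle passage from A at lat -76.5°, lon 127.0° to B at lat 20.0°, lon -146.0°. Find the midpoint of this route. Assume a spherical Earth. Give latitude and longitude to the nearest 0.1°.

≈ lat -32.7°, lon -159.8°

From cos δ = sin φ₁ sin φ₂ + cos φ₁ cos φ₂ cos Δλ, the central angle is δ ≈ 1.898 rad (108.7°).
Interpolate at f = 1/2 with slerp weights a = sin((1−f)δ)/sin δ ≈ 0.858, b = sin(fδ)/sin δ ≈ 0.858.
p = a·p₁ + b·p₂ ≈ (-0.789, -0.291, -0.541); φ = arcsin(p_z) ≈ -32.75°, λ = atan2(p_y, p_x) ≈ -159.76°.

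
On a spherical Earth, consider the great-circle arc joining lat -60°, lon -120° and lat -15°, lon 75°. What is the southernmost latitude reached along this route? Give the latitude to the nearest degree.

The great circle lies in the plane with unit normal n̂ = (p₁ × p₂)/|p₁ × p₂|.
Here n̂_z ≈ -0.129; the vertex latitude is φ_max = arccos|n̂_z| ≈ 82.6°.

≈ -83°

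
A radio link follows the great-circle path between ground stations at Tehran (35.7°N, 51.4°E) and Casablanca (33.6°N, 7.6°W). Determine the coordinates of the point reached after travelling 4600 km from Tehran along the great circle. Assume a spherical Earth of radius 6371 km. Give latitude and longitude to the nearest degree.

≈ 36°N, 0°E

Write both endpoints as unit vectors p₁, p₂ with components (cos φ cos λ, cos φ sin λ, sin φ).
The central angle between the endpoints is δ = arccos(p₁·p₂) ≈ 0.835 rad (47.8°). The total great-circle distance is δ·R ≈ 0.835 × 6371 ≈ 5319 km, so the target fraction is f = 4600/5319 ≈ 0.865.
Interpolate at f ≈ 0.865 with slerp weights a = sin((1−f)δ)/sin δ ≈ 0.152, b = sin(fδ)/sin δ ≈ 0.892.
p = a·p₁ + b·p₂ ≈ (0.813, -0.002, 0.582); φ = arcsin(p_z) ≈ 35.60°, λ = atan2(p_y, p_x) ≈ -0.13°.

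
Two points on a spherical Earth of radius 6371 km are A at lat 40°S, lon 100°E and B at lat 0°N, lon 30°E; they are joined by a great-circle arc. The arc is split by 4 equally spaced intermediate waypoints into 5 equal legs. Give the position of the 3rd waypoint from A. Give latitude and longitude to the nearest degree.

Write both endpoints as unit vectors p₁, p₂ with components (cos φ cos λ, cos φ sin λ, sin φ).
The central angle between the endpoints is δ = arccos(p₁·p₂) ≈ 1.306 rad (74.8°).
Interpolate at f = 3/5 with slerp weights a = sin((1−f)δ)/sin δ ≈ 0.517, b = sin(fδ)/sin δ ≈ 0.731.
p = a·p₁ + b·p₂ ≈ (0.565, 0.756, -0.332); φ = arcsin(p_z) ≈ -19.41°, λ = atan2(p_y, p_x) ≈ 53.24°.

≈ lat 19°S, lon 53°E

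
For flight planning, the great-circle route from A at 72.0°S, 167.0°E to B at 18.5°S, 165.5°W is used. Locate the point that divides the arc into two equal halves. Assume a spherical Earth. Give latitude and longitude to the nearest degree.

≈ 46°S, 172°W

Convert each endpoint to a unit vector on the sphere (x = cos φ cos λ, y = cos φ sin λ, z = sin φ).
The central angle between the endpoints is δ = arccos(p₁·p₂) ≈ 0.974 rad (55.8°).
Interpolate at f = 1/2 with slerp weights a = sin((1−f)δ)/sin δ ≈ 0.566, b = sin(fδ)/sin δ ≈ 0.566.
p = a·p₁ + b·p₂ ≈ (-0.690, -0.095, -0.718); φ = arcsin(p_z) ≈ -45.86°, λ = atan2(p_y, p_x) ≈ -172.16°.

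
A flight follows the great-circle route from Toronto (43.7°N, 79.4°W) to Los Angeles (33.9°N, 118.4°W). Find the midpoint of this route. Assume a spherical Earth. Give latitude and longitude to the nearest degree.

≈ (40°N, 100°W)

From cos δ = sin φ₁ sin φ₂ + cos φ₁ cos φ₂ cos Δλ, the central angle is δ ≈ 0.552 rad (31.6°).
Interpolate at f = 1/2 with slerp weights a = sin((1−f)δ)/sin δ ≈ 0.520, b = sin(fδ)/sin δ ≈ 0.520.
p = a·p₁ + b·p₂ ≈ (-0.136, -0.749, 0.649); φ = arcsin(p_z) ≈ 40.45°, λ = atan2(p_y, p_x) ≈ -100.30°.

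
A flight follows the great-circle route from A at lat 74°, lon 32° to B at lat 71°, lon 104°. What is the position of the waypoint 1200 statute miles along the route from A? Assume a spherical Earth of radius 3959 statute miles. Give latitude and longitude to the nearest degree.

≈ lat 73°, lon 96°

The haversine formula gives a central angle δ ≈ 0.358 rad (20.5°) between the endpoints. The total great-circle distance is δ·R ≈ 0.358 × 3959 ≈ 1417 mi, so the target fraction is f = 1200/1417 ≈ 0.847.
Interpolate at f ≈ 0.847 with slerp weights a = sin((1−f)δ)/sin δ ≈ 0.156, b = sin(fδ)/sin δ ≈ 0.852.
p = a·p₁ + b·p₂ ≈ (-0.031, 0.292, 0.956); φ = arcsin(p_z) ≈ 72.93°, λ = atan2(p_y, p_x) ≈ 95.97°.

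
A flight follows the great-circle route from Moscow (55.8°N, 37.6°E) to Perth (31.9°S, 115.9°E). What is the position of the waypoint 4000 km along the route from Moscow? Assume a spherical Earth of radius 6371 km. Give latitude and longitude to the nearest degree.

≈ 31°N, 75°E

Write both endpoints as unit vectors p₁, p₂ with components (cos φ cos λ, cos φ sin λ, sin φ).
The central angle between the endpoints is δ = arccos(p₁·p₂) ≈ 1.918 rad (109.9°). The total great-circle distance is δ·R ≈ 1.918 × 6371 ≈ 12220 km, so the target fraction is f = 4000/12220 ≈ 0.327.
Interpolate at f ≈ 0.327 with slerp weights a = sin((1−f)δ)/sin δ ≈ 1.022, b = sin(fδ)/sin δ ≈ 0.625.
p = a·p₁ + b·p₂ ≈ (0.223, 0.828, 0.515); φ = arcsin(p_z) ≈ 31.00°, λ = atan2(p_y, p_x) ≈ 74.89°.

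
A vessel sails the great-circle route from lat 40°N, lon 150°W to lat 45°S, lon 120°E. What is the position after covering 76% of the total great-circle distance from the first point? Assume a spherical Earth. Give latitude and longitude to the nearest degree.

Write both endpoints as unit vectors p₁, p₂ with components (cos φ cos λ, cos φ sin λ, sin φ).
The central angle between the endpoints is δ = arccos(p₁·p₂) ≈ 2.043 rad (117.0°).
Interpolate at f = 0.76 with slerp weights a = sin((1−f)δ)/sin δ ≈ 0.529, b = sin(fδ)/sin δ ≈ 1.122.
p = a·p₁ + b·p₂ ≈ (-0.748, 0.485, -0.454); φ = arcsin(p_z) ≈ -27.00°, λ = atan2(p_y, p_x) ≈ 147.03°.

≈ lat 27°S, lon 147°E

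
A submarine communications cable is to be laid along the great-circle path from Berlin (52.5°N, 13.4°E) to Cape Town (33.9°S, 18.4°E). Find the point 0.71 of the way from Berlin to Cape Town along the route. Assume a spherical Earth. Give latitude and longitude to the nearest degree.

Convert each endpoint to a unit vector on the sphere (x = cos φ cos λ, y = cos φ sin λ, z = sin φ).
The central angle between the endpoints is δ = arccos(p₁·p₂) ≈ 1.510 rad (86.5°).
Interpolate at f = 0.71 with slerp weights a = sin((1−f)δ)/sin δ ≈ 0.425, b = sin(fδ)/sin δ ≈ 0.880.
p = a·p₁ + b·p₂ ≈ (0.944, 0.290, -0.154); φ = arcsin(p_z) ≈ -8.84°, λ = atan2(p_y, p_x) ≈ 17.09°.

≈ 9°S, 17°E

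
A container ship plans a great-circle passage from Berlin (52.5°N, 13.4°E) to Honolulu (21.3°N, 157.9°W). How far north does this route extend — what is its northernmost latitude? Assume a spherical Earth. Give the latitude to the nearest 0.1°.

≈ 84.9°N

The great circle lies in the plane with unit normal n̂ = (p₁ × p₂)/|p₁ × p₂|.
Here n̂_z ≈ -0.089; the vertex latitude is φ_max = arccos|n̂_z| ≈ 84.9°.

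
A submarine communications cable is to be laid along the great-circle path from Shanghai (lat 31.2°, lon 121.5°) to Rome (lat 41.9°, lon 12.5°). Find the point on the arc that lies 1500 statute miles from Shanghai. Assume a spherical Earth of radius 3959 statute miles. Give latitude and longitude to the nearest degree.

Write both endpoints as unit vectors p₁, p₂ with components (cos φ cos λ, cos φ sin λ, sin φ).
The central angle between the endpoints is δ = arccos(p₁·p₂) ≈ 1.432 rad (82.0°). The total great-circle distance is δ·R ≈ 1.432 × 3959 ≈ 5668 mi, so the target fraction is f = 1500/5668 ≈ 0.265.
Interpolate at f ≈ 0.265 with slerp weights a = sin((1−f)δ)/sin δ ≈ 0.877, b = sin(fδ)/sin δ ≈ 0.373.
p = a·p₁ + b·p₂ ≈ (-0.121, 0.700, 0.704); φ = arcsin(p_z) ≈ 44.74°, λ = atan2(p_y, p_x) ≈ 99.78°.

≈ lat 45°, lon 100°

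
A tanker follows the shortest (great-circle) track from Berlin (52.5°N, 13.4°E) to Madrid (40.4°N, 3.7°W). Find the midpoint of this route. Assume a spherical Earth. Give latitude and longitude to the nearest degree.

From cos δ = sin φ₁ sin φ₂ + cos φ₁ cos φ₂ cos Δλ, the central angle is δ ≈ 0.293 rad (16.8°).
Interpolate at f = 1/2 with slerp weights a = sin((1−f)δ)/sin δ ≈ 0.505, b = sin(fδ)/sin δ ≈ 0.505.
p = a·p₁ + b·p₂ ≈ (0.683, 0.046, 0.729); φ = arcsin(p_z) ≈ 46.77°, λ = atan2(p_y, p_x) ≈ 3.89°.

≈ 47°N, 4°E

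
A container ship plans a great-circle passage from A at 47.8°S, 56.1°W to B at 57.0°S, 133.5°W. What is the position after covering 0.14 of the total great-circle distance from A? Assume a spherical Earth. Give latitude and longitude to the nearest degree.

Write both endpoints as unit vectors p₁, p₂ with components (cos φ cos λ, cos φ sin λ, sin φ).
The central angle between the endpoints is δ = arccos(p₁·p₂) ≈ 0.794 rad (45.5°).
Interpolate at f = 0.14 with slerp weights a = sin((1−f)δ)/sin δ ≈ 0.885, b = sin(fδ)/sin δ ≈ 0.156.
p = a·p₁ + b·p₂ ≈ (0.273, -0.555, -0.786); φ = arcsin(p_z) ≈ -51.80°, λ = atan2(p_y, p_x) ≈ -63.78°.

≈ 52°S, 64°W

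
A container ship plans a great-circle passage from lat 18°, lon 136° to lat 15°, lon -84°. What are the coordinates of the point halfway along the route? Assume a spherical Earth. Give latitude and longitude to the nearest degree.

≈ lat 41°, lon -153°

Write both endpoints as unit vectors p₁, p₂ with components (cos φ cos λ, cos φ sin λ, sin φ).
The central angle between the endpoints is δ = arccos(p₁·p₂) ≈ 2.244 rad (128.6°).
Interpolate at f = 1/2 with slerp weights a = sin((1−f)δ)/sin δ ≈ 1.153, b = sin(fδ)/sin δ ≈ 1.153.
p = a·p₁ + b·p₂ ≈ (-0.672, -0.346, 0.655); φ = arcsin(p_z) ≈ 40.89°, λ = atan2(p_y, p_x) ≈ -152.78°.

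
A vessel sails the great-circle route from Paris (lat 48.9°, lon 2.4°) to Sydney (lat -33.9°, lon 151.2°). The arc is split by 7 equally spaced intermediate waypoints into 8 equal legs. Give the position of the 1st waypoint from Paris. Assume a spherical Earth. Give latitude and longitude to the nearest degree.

Write both endpoints as unit vectors p₁, p₂ with components (cos φ cos λ, cos φ sin λ, sin φ).
The central angle between the endpoints is δ = arccos(p₁·p₂) ≈ 2.662 rad (152.5°).
Interpolate at f = 1/8 with slerp weights a = sin((1−f)δ)/sin δ ≈ 1.573, b = sin(fδ)/sin δ ≈ 0.707.
p = a·p₁ + b·p₂ ≈ (0.518, 0.326, 0.791); φ = arcsin(p_z) ≈ 52.23°, λ = atan2(p_y, p_x) ≈ 32.17°.

≈ lat 52°, lon 32°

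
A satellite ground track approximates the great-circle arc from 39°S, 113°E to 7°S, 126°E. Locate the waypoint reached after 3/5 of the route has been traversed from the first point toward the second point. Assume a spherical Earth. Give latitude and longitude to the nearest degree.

≈ 20°S, 122°E

Convert each endpoint to a unit vector on the sphere (x = cos φ cos λ, y = cos φ sin λ, z = sin φ).
The central angle between the endpoints is δ = arccos(p₁·p₂) ≈ 0.595 rad (34.1°).
Interpolate at f = 3/5 with slerp weights a = sin((1−f)δ)/sin δ ≈ 0.421, b = sin(fδ)/sin δ ≈ 0.623.
p = a·p₁ + b·p₂ ≈ (-0.491, 0.802, -0.341); φ = arcsin(p_z) ≈ -19.92°, λ = atan2(p_y, p_x) ≈ 121.51°.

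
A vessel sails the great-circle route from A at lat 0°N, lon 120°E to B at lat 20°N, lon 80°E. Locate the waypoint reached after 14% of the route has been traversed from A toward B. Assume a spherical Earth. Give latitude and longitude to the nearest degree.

Convert each endpoint to a unit vector on the sphere (x = cos φ cos λ, y = cos φ sin λ, z = sin φ).
The central angle between the endpoints is δ = arccos(p₁·p₂) ≈ 0.767 rad (44.0°).
Interpolate at f = 0.14 with slerp weights a = sin((1−f)δ)/sin δ ≈ 0.883, b = sin(fδ)/sin δ ≈ 0.154.
p = a·p₁ + b·p₂ ≈ (-0.416, 0.908, 0.053); φ = arcsin(p_z) ≈ 3.03°, λ = atan2(p_y, p_x) ≈ 114.64°.

≈ lat 3°N, lon 115°E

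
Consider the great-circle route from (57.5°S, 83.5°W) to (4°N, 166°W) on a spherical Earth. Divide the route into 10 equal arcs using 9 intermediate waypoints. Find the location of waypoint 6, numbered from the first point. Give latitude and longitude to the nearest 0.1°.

≈ (25.9°S, 145.8°W)

Write both endpoints as unit vectors p₁, p₂ with components (cos φ cos λ, cos φ sin λ, sin φ).
The central angle between the endpoints is δ = arccos(p₁·p₂) ≈ 1.560 rad (89.4°).
Interpolate at f = 6/10 with slerp weights a = sin((1−f)δ)/sin δ ≈ 0.584, b = sin(fδ)/sin δ ≈ 0.805.
p = a·p₁ + b·p₂ ≈ (-0.744, -0.506, -0.437); φ = arcsin(p_z) ≈ -25.88°, λ = atan2(p_y, p_x) ≈ -145.76°.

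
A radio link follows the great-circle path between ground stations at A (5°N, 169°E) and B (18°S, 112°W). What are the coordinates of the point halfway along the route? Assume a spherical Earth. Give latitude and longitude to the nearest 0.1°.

From cos δ = sin φ₁ sin φ₂ + cos φ₁ cos φ₂ cos Δλ, the central angle is δ ≈ 1.416 rad (81.2°).
Interpolate at f = 1/2 with slerp weights a = sin((1−f)δ)/sin δ ≈ 0.658, b = sin(fδ)/sin δ ≈ 0.658.
p = a·p₁ + b·p₂ ≈ (-0.878, -0.455, -0.146); φ = arcsin(p_z) ≈ -8.40°, λ = atan2(p_y, p_x) ≈ -152.59°.

≈ (8.4°S, 152.6°W)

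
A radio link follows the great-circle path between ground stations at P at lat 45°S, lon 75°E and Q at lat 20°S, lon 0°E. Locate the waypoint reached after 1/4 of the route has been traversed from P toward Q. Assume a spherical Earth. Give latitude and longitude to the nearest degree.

≈ lat 44°S, lon 52°E

Convert each endpoint to a unit vector on the sphere (x = cos φ cos λ, y = cos φ sin λ, z = sin φ).
The central angle between the endpoints is δ = arccos(p₁·p₂) ≈ 1.144 rad (65.6°).
Interpolate at f = 1/4 with slerp weights a = sin((1−f)δ)/sin δ ≈ 0.831, b = sin(fδ)/sin δ ≈ 0.310.
p = a·p₁ + b·p₂ ≈ (0.443, 0.568, -0.694); φ = arcsin(p_z) ≈ -43.92°, λ = atan2(p_y, p_x) ≈ 52.01°.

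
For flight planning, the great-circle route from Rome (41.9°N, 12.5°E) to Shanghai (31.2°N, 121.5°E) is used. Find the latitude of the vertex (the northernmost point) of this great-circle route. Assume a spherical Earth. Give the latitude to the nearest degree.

≈ 53°N

The great circle lies in the plane with unit normal n̂ = (p₁ × p₂)/|p₁ × p₂|.
Here n̂_z ≈ +0.608; the vertex latitude is φ_max = arccos|n̂_z| ≈ 52.6°.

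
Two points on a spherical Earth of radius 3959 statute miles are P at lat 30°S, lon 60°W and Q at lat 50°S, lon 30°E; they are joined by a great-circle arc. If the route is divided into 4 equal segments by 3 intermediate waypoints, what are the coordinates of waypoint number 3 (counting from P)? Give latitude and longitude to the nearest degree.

Convert each endpoint to a unit vector on the sphere (x = cos φ cos λ, y = cos φ sin λ, z = sin φ).
The central angle between the endpoints is δ = arccos(p₁·p₂) ≈ 1.178 rad (67.5°).
Interpolate at f = 3/4 with slerp weights a = sin((1−f)δ)/sin δ ≈ 0.314, b = sin(fδ)/sin δ ≈ 0.837.
p = a·p₁ + b·p₂ ≈ (0.602, 0.033, -0.798); φ = arcsin(p_z) ≈ -52.94°, λ = atan2(p_y, p_x) ≈ 3.16°.

≈ lat 53°S, lon 3°E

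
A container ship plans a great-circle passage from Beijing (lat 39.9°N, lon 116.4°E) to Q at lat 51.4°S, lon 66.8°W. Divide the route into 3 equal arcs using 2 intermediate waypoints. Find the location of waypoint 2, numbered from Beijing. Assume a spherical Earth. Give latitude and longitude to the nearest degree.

From cos δ = sin φ₁ sin φ₂ + cos φ₁ cos φ₂ cos Δλ, the central angle is δ ≈ 2.937 rad (168.3°).
Interpolate at f = 2/3 with slerp weights a = sin((1−f)δ)/sin δ ≈ 4.088, b = sin(fδ)/sin δ ≈ 4.561.
p = a·p₁ + b·p₂ ≈ (-0.274, 0.194, -0.942); φ = arcsin(p_z) ≈ -70.40°, λ = atan2(p_y, p_x) ≈ 144.67°.

≈ lat 70°S, lon 145°E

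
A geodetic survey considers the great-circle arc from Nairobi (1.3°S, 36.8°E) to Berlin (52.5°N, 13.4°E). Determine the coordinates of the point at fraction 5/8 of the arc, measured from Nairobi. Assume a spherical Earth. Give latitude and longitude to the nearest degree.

Convert each endpoint to a unit vector on the sphere (x = cos φ cos λ, y = cos φ sin λ, z = sin φ).
The central angle between the endpoints is δ = arccos(p₁·p₂) ≈ 1.000 rad (57.3°).
Interpolate at f = 5/8 with slerp weights a = sin((1−f)δ)/sin δ ≈ 0.435, b = sin(fδ)/sin δ ≈ 0.695.
p = a·p₁ + b·p₂ ≈ (0.760, 0.359, 0.542); φ = arcsin(p_z) ≈ 32.80°, λ = atan2(p_y, p_x) ≈ 25.26°.

≈ 33°N, 25°E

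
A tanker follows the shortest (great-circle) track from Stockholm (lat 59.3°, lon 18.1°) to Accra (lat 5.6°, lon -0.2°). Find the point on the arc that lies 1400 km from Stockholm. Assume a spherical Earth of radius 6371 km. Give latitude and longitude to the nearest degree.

Convert each endpoint to a unit vector on the sphere (x = cos φ cos λ, y = cos φ sin λ, z = sin φ).
The central angle between the endpoints is δ = arccos(p₁·p₂) ≈ 0.969 rad (55.5°). The total great-circle distance is δ·R ≈ 0.969 × 6371 ≈ 6172 km, so the target fraction is f = 1400/6172 ≈ 0.227.
Interpolate at f ≈ 0.227 with slerp weights a = sin((1−f)δ)/sin δ ≈ 0.826, b = sin(fδ)/sin δ ≈ 0.264.
p = a·p₁ + b·p₂ ≈ (0.664, 0.130, 0.736); φ = arcsin(p_z) ≈ 47.41°, λ = atan2(p_y, p_x) ≈ 11.09°.

≈ lat 47°, lon 11°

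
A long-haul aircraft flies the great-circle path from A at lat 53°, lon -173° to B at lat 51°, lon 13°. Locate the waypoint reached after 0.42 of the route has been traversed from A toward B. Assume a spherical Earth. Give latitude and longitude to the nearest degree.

≈ lat 84°, lon 165°

From cos δ = sin φ₁ sin φ₂ + cos φ₁ cos φ₂ cos Δλ, the central angle is δ ≈ 1.324 rad (75.9°).
Interpolate at f = 0.42 with slerp weights a = sin((1−f)δ)/sin δ ≈ 0.716, b = sin(fδ)/sin δ ≈ 0.544.
p = a·p₁ + b·p₂ ≈ (-0.094, 0.025, 0.995); φ = arcsin(p_z) ≈ 84.42°, λ = atan2(p_y, p_x) ≈ 165.39°.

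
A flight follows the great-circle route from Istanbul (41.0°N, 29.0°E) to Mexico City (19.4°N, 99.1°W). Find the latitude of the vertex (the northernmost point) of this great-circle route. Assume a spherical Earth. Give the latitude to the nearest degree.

≈ 55°N

The great circle lies in the plane with unit normal n̂ = (p₁ × p₂)/|p₁ × p₂|.
Here n̂_z ≈ -0.574; the vertex latitude is φ_max = arccos|n̂_z| ≈ 54.9°.
Check via Clairaut: cos φ_max = |cos φ₁| · sin C = cos(41.0°)·sin(49.6°) ≈ 0.574, again giving ≈ 54.9°.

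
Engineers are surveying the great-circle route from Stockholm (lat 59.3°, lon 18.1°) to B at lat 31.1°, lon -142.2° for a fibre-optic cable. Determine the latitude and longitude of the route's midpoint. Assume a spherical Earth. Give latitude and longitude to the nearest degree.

≈ lat 73°, lon -118°

Convert each endpoint to a unit vector on the sphere (x = cos φ cos λ, y = cos φ sin λ, z = sin φ).
The central angle between the endpoints is δ = arccos(p₁·p₂) ≈ 1.538 rad (88.1°).
Interpolate at f = 1/2 with slerp weights a = sin((1−f)δ)/sin δ ≈ 0.696, b = sin(fδ)/sin δ ≈ 0.696.
p = a·p₁ + b·p₂ ≈ (-0.133, -0.255, 0.958); φ = arcsin(p_z) ≈ 73.29°, λ = atan2(p_y, p_x) ≈ -117.58°.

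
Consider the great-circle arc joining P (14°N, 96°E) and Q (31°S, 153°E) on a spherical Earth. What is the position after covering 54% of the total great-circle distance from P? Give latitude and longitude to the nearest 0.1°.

From cos δ = sin φ₁ sin φ₂ + cos φ₁ cos φ₂ cos Δλ, the central angle is δ ≈ 1.236 rad (70.8°).
Interpolate at f = 0.54 with slerp weights a = sin((1−f)δ)/sin δ ≈ 0.570, b = sin(fδ)/sin δ ≈ 0.655.
p = a·p₁ + b·p₂ ≈ (-0.558, 0.805, -0.200); φ = arcsin(p_z) ≈ -11.52°, λ = atan2(p_y, p_x) ≈ 124.74°.

≈ (11.5°S, 124.7°E)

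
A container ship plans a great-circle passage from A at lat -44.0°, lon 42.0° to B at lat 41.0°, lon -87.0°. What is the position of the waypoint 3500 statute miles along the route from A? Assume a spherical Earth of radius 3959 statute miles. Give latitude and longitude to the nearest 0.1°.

Convert each endpoint to a unit vector on the sphere (x = cos φ cos λ, y = cos φ sin λ, z = sin φ).
The central angle between the endpoints is δ = arccos(p₁·p₂) ≈ 2.494 rad (142.9°). The total great-circle distance is δ·R ≈ 2.494 × 3959 ≈ 9873 mi, so the target fraction is f = 3500/9873 ≈ 0.355.
Interpolate at f ≈ 0.355 with slerp weights a = sin((1−f)δ)/sin δ ≈ 1.656, b = sin(fδ)/sin δ ≈ 1.281.
p = a·p₁ + b·p₂ ≈ (0.936, -0.169, -0.310); φ = arcsin(p_z) ≈ -18.03°, λ = atan2(p_y, p_x) ≈ -10.23°.

≈ lat -18.0°, lon -10.2°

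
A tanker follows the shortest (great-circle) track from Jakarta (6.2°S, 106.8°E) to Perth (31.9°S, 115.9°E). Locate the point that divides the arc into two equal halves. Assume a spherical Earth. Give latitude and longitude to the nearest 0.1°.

≈ (19.1°S, 111.0°E)

Write both endpoints as unit vectors p₁, p₂ with components (cos φ cos λ, cos φ sin λ, sin φ).
The central angle between the endpoints is δ = arccos(p₁·p₂) ≈ 0.472 rad (27.1°).
Interpolate at f = 1/2 with slerp weights a = sin((1−f)δ)/sin δ ≈ 0.514, b = sin(fδ)/sin δ ≈ 0.514.
p = a·p₁ + b·p₂ ≈ (-0.338, 0.882, -0.327); φ = arcsin(p_z) ≈ -19.11°, λ = atan2(p_y, p_x) ≈ 110.99°.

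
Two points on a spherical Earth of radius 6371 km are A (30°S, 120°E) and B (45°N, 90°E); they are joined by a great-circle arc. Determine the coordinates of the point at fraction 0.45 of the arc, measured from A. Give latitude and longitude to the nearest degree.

≈ (4°N, 108°E)

Write both endpoints as unit vectors p₁, p₂ with components (cos φ cos λ, cos φ sin λ, sin φ).
The central angle between the endpoints is δ = arccos(p₁·p₂) ≈ 1.393 rad (79.8°).
Interpolate at f = 0.45 with slerp weights a = sin((1−f)δ)/sin δ ≈ 0.704, b = sin(fδ)/sin δ ≈ 0.596.
p = a·p₁ + b·p₂ ≈ (-0.305, 0.950, 0.069); φ = arcsin(p_z) ≈ 3.97°, λ = atan2(p_y, p_x) ≈ 107.81°.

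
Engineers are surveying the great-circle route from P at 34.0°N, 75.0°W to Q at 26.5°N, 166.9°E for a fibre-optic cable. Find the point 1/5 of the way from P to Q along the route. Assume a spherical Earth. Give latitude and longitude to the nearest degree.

≈ 44°N, 96°W

Write both endpoints as unit vectors p₁, p₂ with components (cos φ cos λ, cos φ sin λ, sin φ).
The central angle between the endpoints is δ = arccos(p₁·p₂) ≈ 1.671 rad (95.7°).
Interpolate at f = 1/5 with slerp weights a = sin((1−f)δ)/sin δ ≈ 0.978, b = sin(fδ)/sin δ ≈ 0.330.
p = a·p₁ + b·p₂ ≈ (-0.078, -0.716, 0.694); φ = arcsin(p_z) ≈ 43.93°, λ = atan2(p_y, p_x) ≈ -96.18°.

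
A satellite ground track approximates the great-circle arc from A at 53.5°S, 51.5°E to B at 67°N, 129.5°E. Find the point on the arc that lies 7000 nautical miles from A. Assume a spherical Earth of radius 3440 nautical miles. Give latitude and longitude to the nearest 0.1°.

Write both endpoints as unit vectors p₁, p₂ with components (cos φ cos λ, cos φ sin λ, sin φ).
The central angle between the endpoints is δ = arccos(p₁·p₂) ≈ 2.335 rad (133.8°). The total great-circle distance is δ·R ≈ 2.335 × 3440 ≈ 8031 nmi, so the target fraction is f = 7000/8031 ≈ 0.872.
Interpolate at f ≈ 0.872 with slerp weights a = sin((1−f)δ)/sin δ ≈ 0.409, b = sin(fδ)/sin δ ≈ 1.238.
p = a·p₁ + b·p₂ ≈ (-0.156, 0.564, 0.811); φ = arcsin(p_z) ≈ 54.21°, λ = atan2(p_y, p_x) ≈ 105.51°.

≈ 54.2°N, 105.5°E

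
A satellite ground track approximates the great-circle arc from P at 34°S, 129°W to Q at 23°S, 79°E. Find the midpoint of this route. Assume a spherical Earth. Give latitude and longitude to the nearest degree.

Convert each endpoint to a unit vector on the sphere (x = cos φ cos λ, y = cos φ sin λ, z = sin φ).
The central angle between the endpoints is δ = arccos(p₁·p₂) ≈ 2.044 rad (117.1°).
Interpolate at f = 1/2 with slerp weights a = sin((1−f)δ)/sin δ ≈ 0.958, b = sin(fδ)/sin δ ≈ 0.958.
p = a·p₁ + b·p₂ ≈ (-0.332, 0.248, -0.910); φ = arcsin(p_z) ≈ -65.52°, λ = atan2(p_y, p_x) ≈ 143.16°.

≈ 66°S, 143°E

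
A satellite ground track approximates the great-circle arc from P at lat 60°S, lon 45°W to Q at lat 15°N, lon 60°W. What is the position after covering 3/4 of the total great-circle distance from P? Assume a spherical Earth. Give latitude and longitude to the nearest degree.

Write both endpoints as unit vectors p₁, p₂ with components (cos φ cos λ, cos φ sin λ, sin φ).
The central angle between the endpoints is δ = arccos(p₁·p₂) ≈ 1.326 rad (76.0°).
Interpolate at f = 3/4 with slerp weights a = sin((1−f)δ)/sin δ ≈ 0.335, b = sin(fδ)/sin δ ≈ 0.864.
p = a·p₁ + b·p₂ ≈ (0.536, -0.842, -0.067); φ = arcsin(p_z) ≈ -3.83°, λ = atan2(p_y, p_x) ≈ -57.51°.

≈ lat 4°S, lon 58°W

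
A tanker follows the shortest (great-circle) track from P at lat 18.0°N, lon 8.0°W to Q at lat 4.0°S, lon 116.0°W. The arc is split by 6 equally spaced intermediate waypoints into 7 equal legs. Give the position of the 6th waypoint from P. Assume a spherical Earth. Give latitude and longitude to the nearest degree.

Convert each endpoint to a unit vector on the sphere (x = cos φ cos λ, y = cos φ sin λ, z = sin φ).
The central angle between the endpoints is δ = arccos(p₁·p₂) ≈ 1.891 rad (108.3°).
Interpolate at f = 6/7 with slerp weights a = sin((1−f)δ)/sin δ ≈ 0.281, b = sin(fδ)/sin δ ≈ 1.052.
p = a·p₁ + b·p₂ ≈ (-0.195, -0.981, 0.013); φ = arcsin(p_z) ≈ 0.77°, λ = atan2(p_y, p_x) ≈ -101.27°.

≈ lat 1°N, lon 101°W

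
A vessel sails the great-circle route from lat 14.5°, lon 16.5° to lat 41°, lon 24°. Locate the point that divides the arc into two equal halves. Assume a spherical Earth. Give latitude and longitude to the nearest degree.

From cos δ = sin φ₁ sin φ₂ + cos φ₁ cos φ₂ cos Δλ, the central angle is δ ≈ 0.476 rad (27.3°).
Interpolate at f = 1/2 with slerp weights a = sin((1−f)δ)/sin δ ≈ 0.515, b = sin(fδ)/sin δ ≈ 0.515.
p = a·p₁ + b·p₂ ≈ (0.832, 0.299, 0.466); φ = arcsin(p_z) ≈ 27.80°, λ = atan2(p_y, p_x) ≈ 19.78°.

≈ lat 28°, lon 20°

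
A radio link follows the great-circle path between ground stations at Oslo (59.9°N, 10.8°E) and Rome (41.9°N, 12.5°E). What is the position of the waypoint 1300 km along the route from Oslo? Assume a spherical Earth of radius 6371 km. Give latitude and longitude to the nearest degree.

≈ (48°N, 12°E)

Write both endpoints as unit vectors p₁, p₂ with components (cos φ cos λ, cos φ sin λ, sin φ).
The central angle between the endpoints is δ = arccos(p₁·p₂) ≈ 0.315 rad (18.0°). The total great-circle distance is δ·R ≈ 0.315 × 6371 ≈ 2005 km, so the target fraction is f = 1300/2005 ≈ 0.648.
Interpolate at f ≈ 0.648 with slerp weights a = sin((1−f)δ)/sin δ ≈ 0.357, b = sin(fδ)/sin δ ≈ 0.655.
p = a·p₁ + b·p₂ ≈ (0.651, 0.139, 0.746); φ = arcsin(p_z) ≈ 48.23°, λ = atan2(p_y, p_x) ≈ 12.04°.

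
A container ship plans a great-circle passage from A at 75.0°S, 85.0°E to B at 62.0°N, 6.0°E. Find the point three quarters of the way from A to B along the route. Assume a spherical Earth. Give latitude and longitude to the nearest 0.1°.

≈ 27.4°N, 23.8°E

From cos δ = sin φ₁ sin φ₂ + cos φ₁ cos φ₂ cos Δλ, the central angle is δ ≈ 2.549 rad (146.1°).
Interpolate at f = 3/4 with slerp weights a = sin((1−f)δ)/sin δ ≈ 1.066, b = sin(fδ)/sin δ ≈ 1.688.
p = a·p₁ + b·p₂ ≈ (0.812, 0.358, 0.461); φ = arcsin(p_z) ≈ 27.44°, λ = atan2(p_y, p_x) ≈ 23.77°.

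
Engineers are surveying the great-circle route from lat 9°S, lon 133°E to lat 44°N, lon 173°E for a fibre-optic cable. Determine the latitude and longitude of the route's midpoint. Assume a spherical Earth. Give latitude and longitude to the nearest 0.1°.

Write both endpoints as unit vectors p₁, p₂ with components (cos φ cos λ, cos φ sin λ, sin φ).
The central angle between the endpoints is δ = arccos(p₁·p₂) ≈ 1.120 rad (64.2°).
Interpolate at f = 1/2 with slerp weights a = sin((1−f)δ)/sin δ ≈ 0.590, b = sin(fδ)/sin δ ≈ 0.590.
p = a·p₁ + b·p₂ ≈ (-0.819, 0.478, 0.318); φ = arcsin(p_z) ≈ 18.52°, λ = atan2(p_y, p_x) ≈ 149.73°.

≈ lat 18.5°N, lon 149.7°E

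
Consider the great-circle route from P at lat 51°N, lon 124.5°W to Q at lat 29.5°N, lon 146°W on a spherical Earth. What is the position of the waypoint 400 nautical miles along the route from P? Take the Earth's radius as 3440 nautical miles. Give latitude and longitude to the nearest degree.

≈ lat 46°N, lon 131°W

Convert each endpoint to a unit vector on the sphere (x = cos φ cos λ, y = cos φ sin λ, z = sin φ).
The central angle between the endpoints is δ = arccos(p₁·p₂) ≈ 0.468 rad (26.8°). The total great-circle distance is δ·R ≈ 0.468 × 3440 ≈ 1611 nmi, so the target fraction is f = 400/1611 ≈ 0.248.
Interpolate at f ≈ 0.248 with slerp weights a = sin((1−f)δ)/sin δ ≈ 0.764, b = sin(fδ)/sin δ ≈ 0.257.
p = a·p₁ + b·p₂ ≈ (-0.458, -0.521, 0.720); φ = arcsin(p_z) ≈ 46.07°, λ = atan2(p_y, p_x) ≈ -131.29°.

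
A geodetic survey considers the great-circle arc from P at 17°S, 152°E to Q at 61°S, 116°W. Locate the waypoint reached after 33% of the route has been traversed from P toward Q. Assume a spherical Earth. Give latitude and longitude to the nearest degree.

≈ 38°S, 168°E

Convert each endpoint to a unit vector on the sphere (x = cos φ cos λ, y = cos φ sin λ, z = sin φ).
The central angle between the endpoints is δ = arccos(p₁·p₂) ≈ 1.329 rad (76.1°).
Interpolate at f = 0.33 with slerp weights a = sin((1−f)δ)/sin δ ≈ 0.801, b = sin(fδ)/sin δ ≈ 0.437.
p = a·p₁ + b·p₂ ≈ (-0.769, 0.169, -0.617); φ = arcsin(p_z) ≈ -38.07°, λ = atan2(p_y, p_x) ≈ 167.61°.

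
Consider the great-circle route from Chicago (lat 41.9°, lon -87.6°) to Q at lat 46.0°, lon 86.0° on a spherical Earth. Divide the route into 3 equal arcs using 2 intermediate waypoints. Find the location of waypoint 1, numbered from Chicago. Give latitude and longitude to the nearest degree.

From cos δ = sin φ₁ sin φ₂ + cos φ₁ cos φ₂ cos Δλ, the central angle is δ ≈ 1.604 rad (91.9°).
Interpolate at f = 1/3 with slerp weights a = sin((1−f)δ)/sin δ ≈ 0.877, b = sin(fδ)/sin δ ≈ 0.510.
p = a·p₁ + b·p₂ ≈ (0.052, -0.299, 0.953); φ = arcsin(p_z) ≈ 72.32°, λ = atan2(p_y, p_x) ≈ -80.13°.

≈ lat 72°, lon -80°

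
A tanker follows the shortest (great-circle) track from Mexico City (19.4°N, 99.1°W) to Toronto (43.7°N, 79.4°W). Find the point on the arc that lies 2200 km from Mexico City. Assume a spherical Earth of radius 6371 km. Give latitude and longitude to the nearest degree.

The haversine formula gives a central angle δ ≈ 0.513 rad (29.4°) between the endpoints. The total great-circle distance is δ·R ≈ 0.513 × 6371 ≈ 3266 km, so the target fraction is f = 2200/3266 ≈ 0.674.
Interpolate at f ≈ 0.674 with slerp weights a = sin((1−f)δ)/sin δ ≈ 0.339, b = sin(fδ)/sin δ ≈ 0.690.
p = a·p₁ + b·p₂ ≈ (0.041, -0.807, 0.590); φ = arcsin(p_z) ≈ 36.13°, λ = atan2(p_y, p_x) ≈ -87.08°.

≈ 36°N, 87°W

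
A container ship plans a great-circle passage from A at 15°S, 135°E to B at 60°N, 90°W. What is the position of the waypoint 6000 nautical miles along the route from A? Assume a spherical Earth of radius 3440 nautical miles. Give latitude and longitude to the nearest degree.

≈ 65°N, 144°W

The haversine formula gives a central angle δ ≈ 2.172 rad (124.4°) between the endpoints. The total great-circle distance is δ·R ≈ 2.172 × 3440 ≈ 7472 nmi, so the target fraction is f = 6000/7472 ≈ 0.803.
Interpolate at f ≈ 0.803 with slerp weights a = sin((1−f)δ)/sin δ ≈ 0.503, b = sin(fδ)/sin δ ≈ 1.194.
p = a·p₁ + b·p₂ ≈ (-0.344, -0.254, 0.904); φ = arcsin(p_z) ≈ 64.72°, λ = atan2(p_y, p_x) ≈ -143.57°.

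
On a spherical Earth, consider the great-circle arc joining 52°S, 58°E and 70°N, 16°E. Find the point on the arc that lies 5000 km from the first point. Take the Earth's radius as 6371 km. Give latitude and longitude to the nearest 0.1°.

≈ 8.1°S, 46.4°E

Write both endpoints as unit vectors p₁, p₂ with components (cos φ cos λ, cos φ sin λ, sin φ).
The central angle between the endpoints is δ = arccos(p₁·p₂) ≈ 2.194 rad (125.7°). The total great-circle distance is δ·R ≈ 2.194 × 6371 ≈ 13981 km, so the target fraction is f = 5000/13981 ≈ 0.358.
Interpolate at f ≈ 0.358 with slerp weights a = sin((1−f)δ)/sin δ ≈ 1.216, b = sin(fδ)/sin δ ≈ 0.871.
p = a·p₁ + b·p₂ ≈ (0.683, 0.717, -0.140); φ = arcsin(p_z) ≈ -8.05°, λ = atan2(p_y, p_x) ≈ 46.39°.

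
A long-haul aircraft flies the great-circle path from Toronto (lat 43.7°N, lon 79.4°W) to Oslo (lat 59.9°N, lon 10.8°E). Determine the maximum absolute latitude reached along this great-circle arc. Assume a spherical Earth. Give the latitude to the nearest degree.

≈ 63°N

The great circle lies in the plane with unit normal n̂ = (p₁ × p₂)/|p₁ × p₂|.
Here n̂_z ≈ +0.452; the vertex latitude is φ_max = arccos|n̂_z| ≈ 63.1°.
Check via Clairaut: cos φ_max = |cos φ₁| · sin C = cos(43.7°)·sin(38.7°) ≈ 0.452, again giving ≈ 63.1°.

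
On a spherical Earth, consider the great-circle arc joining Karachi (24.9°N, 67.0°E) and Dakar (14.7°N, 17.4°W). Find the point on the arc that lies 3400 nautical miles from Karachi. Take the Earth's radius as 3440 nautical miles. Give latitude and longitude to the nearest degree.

From cos δ = sin φ₁ sin φ₂ + cos φ₁ cos φ₂ cos Δλ, the central angle is δ ≈ 1.377 rad (78.9°). The total great-circle distance is δ·R ≈ 1.377 × 3440 ≈ 4737 nmi, so the target fraction is f = 3400/4737 ≈ 0.718.
Interpolate at f ≈ 0.718 with slerp weights a = sin((1−f)δ)/sin δ ≈ 0.386, b = sin(fδ)/sin δ ≈ 0.851.
p = a·p₁ + b·p₂ ≈ (0.922, 0.076, 0.379); φ = arcsin(p_z) ≈ 22.25°, λ = atan2(p_y, p_x) ≈ 4.73°.

≈ 22°N, 5°E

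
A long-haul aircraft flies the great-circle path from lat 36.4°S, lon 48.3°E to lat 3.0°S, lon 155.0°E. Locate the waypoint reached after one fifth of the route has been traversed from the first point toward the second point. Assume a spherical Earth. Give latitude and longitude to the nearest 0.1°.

≈ lat 38.1°S, lon 73.8°E

Write both endpoints as unit vectors p₁, p₂ with components (cos φ cos λ, cos φ sin λ, sin φ).
The central angle between the endpoints is δ = arccos(p₁·p₂) ≈ 1.772 rad (101.5°).
Interpolate at f = 1/5 with slerp weights a = sin((1−f)δ)/sin δ ≈ 1.009, b = sin(fδ)/sin δ ≈ 0.354.
p = a·p₁ + b·p₂ ≈ (0.220, 0.756, -0.617); φ = arcsin(p_z) ≈ -38.10°, λ = atan2(p_y, p_x) ≈ 73.80°.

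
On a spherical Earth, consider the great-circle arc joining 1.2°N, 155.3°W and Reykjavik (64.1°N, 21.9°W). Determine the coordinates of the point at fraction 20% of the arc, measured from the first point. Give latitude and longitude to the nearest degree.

From cos δ = sin φ₁ sin φ₂ + cos φ₁ cos φ₂ cos Δλ, the central angle is δ ≈ 1.856 rad (106.3°).
Interpolate at f = 0.20 with slerp weights a = sin((1−f)δ)/sin δ ≈ 1.038, b = sin(fδ)/sin δ ≈ 0.378.
p = a·p₁ + b·p₂ ≈ (-0.790, -0.495, 0.362); φ = arcsin(p_z) ≈ 21.21°, λ = atan2(p_y, p_x) ≈ -147.91°.

≈ 21°N, 148°W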